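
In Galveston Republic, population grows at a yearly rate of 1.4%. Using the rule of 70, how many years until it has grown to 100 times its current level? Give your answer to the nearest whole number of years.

≈ 332 years

At 1.4% it doubles every 70/1.4 ≈ 50.00 years.
100× is log₂ 100 ≈ 6.64 doublings, so ≈ 6.64 × 50.00 = 332 years.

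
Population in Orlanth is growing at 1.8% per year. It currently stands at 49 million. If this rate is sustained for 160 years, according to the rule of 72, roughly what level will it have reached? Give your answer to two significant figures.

roughly 780 million

Doubling time ≈ 72/1.8 = 40.00 years.
160 years is 160/40.00 ≈ 4.00 doublings, a factor of 2^4.00 ≈ 16.00.
49 × 16.00 ≈ 780 million.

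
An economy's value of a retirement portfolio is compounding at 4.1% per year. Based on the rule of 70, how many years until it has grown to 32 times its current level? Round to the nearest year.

At 4.1% it doubles every 70/4.1 ≈ 17.07 years.
32× is 5 doublings, so 5 × 17.07 ≈ 85 years.

approximately 85 years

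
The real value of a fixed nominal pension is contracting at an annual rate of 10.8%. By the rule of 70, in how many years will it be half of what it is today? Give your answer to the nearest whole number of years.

Halving time ≈ 70 / 10.8 = 6.48 → 6 years.

approximately 6 years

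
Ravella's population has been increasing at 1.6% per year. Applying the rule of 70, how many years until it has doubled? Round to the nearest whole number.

approximately 44 years

70/1.6 ≈ 43.75, so it doubles roughly every 44 years.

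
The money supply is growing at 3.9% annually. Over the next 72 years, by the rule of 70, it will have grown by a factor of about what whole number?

At 3.9% one doubling takes ≈ 17.95 years; 72 years is 4 of them, so ×16.

about 16 times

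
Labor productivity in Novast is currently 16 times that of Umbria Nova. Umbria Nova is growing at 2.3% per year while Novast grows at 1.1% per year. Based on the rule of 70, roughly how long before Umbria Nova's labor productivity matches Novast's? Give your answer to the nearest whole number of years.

approximately 233 years

The growth-rate gap is 2.3% − 1.1% = 1.2 percentage points.
So the ratio between them halves every 70/1.2 ≈ 58.33 years.
A 16 times gap closes after 4 halvings: 4 × 58.33 ≈ 233 years.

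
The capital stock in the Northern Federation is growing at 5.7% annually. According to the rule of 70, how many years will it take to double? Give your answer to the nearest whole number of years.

At 5.7%, doubling takes about 70/5.7 = 12.28 years.

about 12 years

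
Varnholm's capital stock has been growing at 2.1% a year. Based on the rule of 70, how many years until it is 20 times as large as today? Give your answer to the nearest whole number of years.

144 years

Doubling time ≈ 70/2.1 = 33.33 years.
20× is log₂ 20 ≈ 4.32 doublings, so ≈ 4.32 × 33.33 = 144 years.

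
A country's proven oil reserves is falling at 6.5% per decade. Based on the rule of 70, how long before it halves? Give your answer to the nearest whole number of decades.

about 11 decades

Falling at 6.5%, it halves about every 70/6.5 = 10.77 decades.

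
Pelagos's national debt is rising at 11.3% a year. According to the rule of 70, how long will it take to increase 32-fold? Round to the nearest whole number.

One doubling takes 70/11.3 = 6.19 years.
Getting to 32× needs 5 doublings: 5 × 6.19 ≈ 31 years.

roughly 31 years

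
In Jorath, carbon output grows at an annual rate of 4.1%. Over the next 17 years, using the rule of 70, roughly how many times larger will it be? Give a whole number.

about 2 times

At 4.1% one doubling takes ≈ 17.07 years; 17 years is 1 of them, so ×2.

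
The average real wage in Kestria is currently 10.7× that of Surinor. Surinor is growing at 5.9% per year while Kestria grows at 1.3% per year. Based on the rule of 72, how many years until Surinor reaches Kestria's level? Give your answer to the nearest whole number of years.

roughly 54 years

What matters is the difference: 4.6 pp.
Rule of 72 on the gap: the ratio halves every 72/4.6 ≈ 15.65 years.
A 10.7× gap takes log₂(10.7) ≈ 3.42 halvings to close: 3.42 × 15.65 ≈ 54 years.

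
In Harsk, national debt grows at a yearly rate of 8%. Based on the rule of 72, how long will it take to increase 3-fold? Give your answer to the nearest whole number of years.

Doubling time ≈ 72/8 = 9.00 years.
Reaching 3× takes log₂(3) ≈ 1.58 doublings.
1.58 × 9.00 ≈ 14 years.

approximately 14 years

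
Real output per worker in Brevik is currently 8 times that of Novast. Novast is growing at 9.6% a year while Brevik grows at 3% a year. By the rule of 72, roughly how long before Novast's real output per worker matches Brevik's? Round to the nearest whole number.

≈ 33 years

What matters is the difference: 6.6 pp.
Rule of 72 on the gap: the ratio halves every 72/6.6 ≈ 10.91 years.
An 8 times gap closes after 3 halvings: 3 × 10.91 ≈ 33 years.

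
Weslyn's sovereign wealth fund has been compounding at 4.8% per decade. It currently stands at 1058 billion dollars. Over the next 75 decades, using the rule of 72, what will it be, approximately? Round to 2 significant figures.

It doubles every 72/4.8 ≈ 15.00 decades, so 75 decades is 5.00 doublings.
2^5.00 ≈ 32.00; 1058 × 32.00 ≈ 34000 billion dollars.

about 34000 billion dollars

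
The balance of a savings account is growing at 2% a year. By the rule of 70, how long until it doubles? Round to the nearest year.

around 35 years

Doubling time ≈ 70 / 2 = 35.00 years.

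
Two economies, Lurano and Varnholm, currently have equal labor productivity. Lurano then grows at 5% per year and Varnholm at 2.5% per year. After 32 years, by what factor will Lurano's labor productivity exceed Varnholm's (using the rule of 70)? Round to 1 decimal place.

about 2.2 times

Only the 2.5-point difference matters.
70/2.5 ≈ 28.00 years per doubling of the ratio; 32 years gives 1.14 doublings, so ≈ 2.2×.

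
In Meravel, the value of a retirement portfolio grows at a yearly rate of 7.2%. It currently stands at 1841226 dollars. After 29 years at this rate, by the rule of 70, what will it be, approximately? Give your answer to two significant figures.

It doubles every 70/7.2 ≈ 9.72 years, so 29 years is 2.98 doublings.
2^2.98 ≈ 7.89; 1841226 × 7.89 ≈ 15000000 dollars.

around 15000000 dollars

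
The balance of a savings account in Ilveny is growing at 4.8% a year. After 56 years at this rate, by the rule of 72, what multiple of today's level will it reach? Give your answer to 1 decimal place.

roughly 13.3 times

Doubling time ≈ 72/4.8 = 15.00 years.
56 years / 15.00 ≈ 3.73 doublings → factor 2^3.73 ≈ 13.3.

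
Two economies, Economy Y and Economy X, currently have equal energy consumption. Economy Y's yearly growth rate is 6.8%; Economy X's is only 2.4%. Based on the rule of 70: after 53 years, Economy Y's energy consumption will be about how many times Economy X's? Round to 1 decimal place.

about 10.1 times

Rate gap = 6.8% − 2.4% = 4.4 points.
The ratio doubles every 70/4.4 ≈ 15.91 years.
53/15.91 ≈ 3.33 doublings → ratio ≈ 2^3.33 ≈ 10.1.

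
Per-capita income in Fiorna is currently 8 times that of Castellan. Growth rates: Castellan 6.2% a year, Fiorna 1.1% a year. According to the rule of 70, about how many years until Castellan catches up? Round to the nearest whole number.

What matters is the difference: 5.1 pp.
Rule of 70 on the gap: the ratio halves every 70/5.1 ≈ 13.73 years.
An 8 times gap closes after 3 halvings: 3 × 13.73 ≈ 41 years.

approximately 41 years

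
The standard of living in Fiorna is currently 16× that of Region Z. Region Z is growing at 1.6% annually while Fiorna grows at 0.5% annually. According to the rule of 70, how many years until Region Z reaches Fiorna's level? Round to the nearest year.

255 years

The growth-rate gap is 1.6% − 0.5% = 1.1 percentage points.
So the ratio between them halves every 70/1.1 ≈ 63.64 years.
A 16× gap closes after 4 halvings: 4 × 63.64 ≈ 255 years.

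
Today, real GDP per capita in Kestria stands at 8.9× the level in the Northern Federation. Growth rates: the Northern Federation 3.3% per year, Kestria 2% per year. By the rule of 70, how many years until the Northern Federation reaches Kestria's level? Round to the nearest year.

What matters is the difference: 1.3 pp.
Rule of 70 on the gap: the ratio halves every 70/1.3 ≈ 53.85 years.
An 8.9× gap takes log₂(8.9) ≈ 3.15 halvings to close: 3.15 × 53.85 ≈ 170 years.

170 years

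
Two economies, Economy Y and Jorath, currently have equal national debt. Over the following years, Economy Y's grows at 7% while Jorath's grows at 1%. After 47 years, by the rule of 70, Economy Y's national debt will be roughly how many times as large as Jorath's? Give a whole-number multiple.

16 times

Rate gap = 7% − 1% = 6 points.
The ratio doubles every 70/6 ≈ 11.67 years.
47/11.67 ≈ 4.03 doublings → ratio ≈ 2^4.03 ≈ 16.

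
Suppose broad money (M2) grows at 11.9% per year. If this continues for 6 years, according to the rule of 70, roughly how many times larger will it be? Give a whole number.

around 2 times

Doubling time ≈ 70/11.9 = 5.88 years.
6/5.88 ≈ 1 doubling, so about 2^1 = 2×.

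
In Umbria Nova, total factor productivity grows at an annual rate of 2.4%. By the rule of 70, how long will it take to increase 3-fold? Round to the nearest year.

≈ 46 years

One doubling takes 70/2.4 = 29.17 years.
Reaching 3× takes log₂(3) ≈ 1.58 doublings.
1.58 × 29.17 ≈ 46 years.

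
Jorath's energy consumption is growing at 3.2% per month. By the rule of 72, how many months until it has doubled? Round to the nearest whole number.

72/3.2 ≈ 22.50, so it doubles roughly every 23 months.

roughly 23 months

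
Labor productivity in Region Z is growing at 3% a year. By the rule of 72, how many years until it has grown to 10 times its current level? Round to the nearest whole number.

At 3% it doubles every 72/3 ≈ 24.00 years.
10× is log₂ 10 ≈ 3.32 doublings, so ≈ 3.32 × 24.00 = 80 years.

roughly 80 years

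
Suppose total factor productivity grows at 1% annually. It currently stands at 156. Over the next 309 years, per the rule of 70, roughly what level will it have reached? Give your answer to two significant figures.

around 3300

It doubles every 70/1 ≈ 70.00 years, so 309 years is 4.41 doublings.
2^4.41 ≈ 21.26; 156 × 21.26 ≈ 3300.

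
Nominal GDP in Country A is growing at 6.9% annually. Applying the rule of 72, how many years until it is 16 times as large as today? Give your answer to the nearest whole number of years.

approximately 42 years

Doubling time ≈ 72/6.9 = 10.43 years.
16× is 4 doublings, so 4 × 10.43 ≈ 42 years.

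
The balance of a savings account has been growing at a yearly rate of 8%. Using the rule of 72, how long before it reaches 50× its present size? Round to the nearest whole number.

roughly 51 years

Doubling time ≈ 72/8 = 9.00 years.
Reaching 50× takes log₂(50) ≈ 5.64 doublings.
5.64 × 9.00 ≈ 51 years.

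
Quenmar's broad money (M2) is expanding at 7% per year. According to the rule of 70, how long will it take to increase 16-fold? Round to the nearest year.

One doubling takes 70/7 = 10.00 years.
16 = 2^4, so 4 doublings → 40 years.

around 40 years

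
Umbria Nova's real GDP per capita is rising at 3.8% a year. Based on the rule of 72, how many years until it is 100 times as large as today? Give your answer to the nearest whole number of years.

One doubling takes 72/3.8 = 18.95 years.
100× is log₂ 100 ≈ 6.64 doublings, so ≈ 6.64 × 18.95 = 126 years.

126 years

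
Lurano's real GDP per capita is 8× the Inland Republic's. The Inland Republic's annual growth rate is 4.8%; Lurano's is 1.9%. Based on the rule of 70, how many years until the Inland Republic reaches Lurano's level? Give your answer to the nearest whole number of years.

the Inland Republic gains on Lurano at 4.8% − 1.9% = 2.9 points a year.
At that relative rate the gap halves every 70/2.9 ≈ 24.14 years.
An 8× gap closes after 3 halvings: 3 × 24.14 ≈ 72 years.

about 72 years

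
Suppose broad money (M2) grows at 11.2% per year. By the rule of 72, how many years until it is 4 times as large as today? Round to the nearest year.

Doubling time ≈ 72/11.2 = 6.43 years.
4× is 2 doublings, so 2 × 6.43 ≈ 13 years.

approximately 13 years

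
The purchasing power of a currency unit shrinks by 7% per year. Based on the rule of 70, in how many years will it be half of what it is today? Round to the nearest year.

approximately 10 years

The rule works in reverse for decay: 70/7 ≈ 10.00 years to halve.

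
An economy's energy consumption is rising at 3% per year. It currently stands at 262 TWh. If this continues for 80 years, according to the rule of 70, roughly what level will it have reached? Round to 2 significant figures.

≈ 2800 TWh

It doubles every 70/3 ≈ 23.33 years, so 80 years is 3.43 doublings.
2^3.43 ≈ 10.78; 262 × 10.78 ≈ 2800 TWh.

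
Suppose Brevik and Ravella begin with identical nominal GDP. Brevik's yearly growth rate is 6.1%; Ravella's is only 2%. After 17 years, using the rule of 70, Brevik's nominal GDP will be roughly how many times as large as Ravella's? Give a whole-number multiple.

around 2 times

Only the 4.1-point difference matters.
70/4.1 ≈ 17.07 years per doubling of the ratio; 17 years gives 1.00 doublings, so ≈ 2×.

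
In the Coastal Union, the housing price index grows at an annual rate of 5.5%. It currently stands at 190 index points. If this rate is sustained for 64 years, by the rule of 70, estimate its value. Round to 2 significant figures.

Doubling time ≈ 70/5.5 = 12.73 years.
64 years is 64/12.73 ≈ 5.03 doublings, a factor of 2^5.03 ≈ 32.67.
190 × 32.67 ≈ 6200 index points.

around 6200 index points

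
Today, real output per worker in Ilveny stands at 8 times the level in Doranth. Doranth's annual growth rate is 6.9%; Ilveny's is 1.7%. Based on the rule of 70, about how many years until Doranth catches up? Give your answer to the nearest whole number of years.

around 40 years

What matters is the difference: 5.2 pp.
Rule of 70 on the gap: the ratio halves every 70/5.2 ≈ 13.46 years.
An 8 times gap closes after 3 halvings: 3 × 13.46 ≈ 40 years.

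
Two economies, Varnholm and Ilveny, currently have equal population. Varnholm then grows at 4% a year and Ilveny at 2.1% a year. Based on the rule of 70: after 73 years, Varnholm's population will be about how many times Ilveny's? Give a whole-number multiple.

Varnholm pulls ahead at 1.9 pp per year, so the ratio doubles every 70/1.9 ≈ 36.84 years.
In 73 years that's 1.98 doublings: 2^1.98 ≈ 4.

around 4 times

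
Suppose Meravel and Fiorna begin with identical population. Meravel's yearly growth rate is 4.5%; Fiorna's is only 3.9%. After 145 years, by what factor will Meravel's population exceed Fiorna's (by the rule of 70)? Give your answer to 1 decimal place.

2.4 times

Meravel pulls ahead at 0.6 pp per year, so the ratio doubles every 70/0.6 ≈ 116.67 years.
In 145 years that's 1.24 doublings: 2^1.24 ≈ 2.4.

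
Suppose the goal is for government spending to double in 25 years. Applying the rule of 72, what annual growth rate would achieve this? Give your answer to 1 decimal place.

72 / 25 ≈ 2.88, so about 2.9% annually.

roughly 2.9%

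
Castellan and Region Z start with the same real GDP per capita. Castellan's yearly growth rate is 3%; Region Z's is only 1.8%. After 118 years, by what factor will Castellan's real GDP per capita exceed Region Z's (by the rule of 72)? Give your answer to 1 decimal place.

about 3.9 times

Only the 1.2-point difference matters.
72/1.2 ≈ 60.00 years per doubling of the ratio; 118 years gives 1.97 doublings, so ≈ 3.9×.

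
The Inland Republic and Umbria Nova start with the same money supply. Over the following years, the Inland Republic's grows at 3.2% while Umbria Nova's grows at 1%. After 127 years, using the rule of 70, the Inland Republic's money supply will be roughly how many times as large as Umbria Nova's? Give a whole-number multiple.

the Inland Republic pulls ahead at 2.2 pp per year, so the ratio doubles every 70/2.2 ≈ 31.82 years.
In 127 years that's 3.99 doublings: 2^3.99 ≈ 16.

around 16 times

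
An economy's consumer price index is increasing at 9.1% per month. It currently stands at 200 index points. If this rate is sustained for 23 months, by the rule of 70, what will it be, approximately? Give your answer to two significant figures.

Doubling time ≈ 70/9.1 = 7.69 months.
23 months is 23/7.69 ≈ 2.99 doublings, a factor of 2^2.99 ≈ 7.94.
200 × 7.94 ≈ 1600 index points.

approximately 1600 index points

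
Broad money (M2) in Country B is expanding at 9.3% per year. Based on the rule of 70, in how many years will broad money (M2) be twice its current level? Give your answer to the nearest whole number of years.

At 9.3%, doubling takes about 70/9.3 = 7.53 years.

about 8 years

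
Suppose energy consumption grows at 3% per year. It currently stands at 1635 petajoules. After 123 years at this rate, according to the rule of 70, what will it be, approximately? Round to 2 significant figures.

63000 petajoules

It doubles every 70/3 ≈ 23.33 years, so 123 years is 5.27 doublings.
2^5.27 ≈ 38.59; 1635 × 38.59 ≈ 63000 petajoules.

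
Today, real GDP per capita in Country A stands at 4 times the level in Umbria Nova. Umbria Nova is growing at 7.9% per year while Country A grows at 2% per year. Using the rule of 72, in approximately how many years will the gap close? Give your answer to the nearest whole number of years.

Umbria Nova gains on Country A at 7.9% − 2% = 5.9 points a year.
At that relative rate the gap halves every 72/5.9 ≈ 12.20 years.
A 4 times gap closes after 2 halvings: 2 × 12.20 ≈ 24 years.

24 years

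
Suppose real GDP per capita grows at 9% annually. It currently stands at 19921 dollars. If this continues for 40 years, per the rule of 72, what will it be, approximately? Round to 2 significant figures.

Doubling time ≈ 72/9 = 8.00 years.
40 years is 40/8.00 ≈ 5.00 doublings, a factor of 2^5.00 ≈ 32.00.
19921 × 32.00 ≈ 640000 dollars.

approximately 640000 dollars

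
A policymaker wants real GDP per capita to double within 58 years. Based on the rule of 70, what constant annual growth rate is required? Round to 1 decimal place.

70 / 58 ≈ 1.21, so about 1.2% a year.

approximately 1.2% a year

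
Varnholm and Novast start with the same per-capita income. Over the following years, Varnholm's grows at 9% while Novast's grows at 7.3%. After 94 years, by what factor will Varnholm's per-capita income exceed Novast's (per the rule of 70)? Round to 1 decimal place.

Varnholm pulls ahead at 1.7 pp per year, so the ratio doubles every 70/1.7 ≈ 41.18 years.
In 94 years that's 2.28 doublings: 2^2.28 ≈ 4.9.

roughly 4.9 times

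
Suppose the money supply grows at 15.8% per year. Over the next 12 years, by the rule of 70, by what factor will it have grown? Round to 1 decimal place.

around 6.5 times

Doubles every ≈ 4.43 years (70/15.8).
12 years is 2.71 doublings; 2^2.71 ≈ 6.5×.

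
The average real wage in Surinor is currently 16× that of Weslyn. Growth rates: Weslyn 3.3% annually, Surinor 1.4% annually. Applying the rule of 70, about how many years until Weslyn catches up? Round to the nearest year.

Weslyn gains on Surinor at 3.3% − 1.4% = 1.9 points a year.
At that relative rate the gap halves every 70/1.9 ≈ 36.84 years.
A 16× gap closes after 4 halvings: 4 × 36.84 ≈ 147 years.

about 147 years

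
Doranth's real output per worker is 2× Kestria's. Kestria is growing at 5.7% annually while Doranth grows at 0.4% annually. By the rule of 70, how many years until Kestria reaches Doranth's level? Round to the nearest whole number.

Kestria gains on Doranth at 5.7% − 0.4% = 5.3 points a year.
At that relative rate the gap halves every 70/5.3 ≈ 13.21 years.
A 2× gap closes after 1 halving: 1 × 13.21 ≈ 13 years.

approximately 13 years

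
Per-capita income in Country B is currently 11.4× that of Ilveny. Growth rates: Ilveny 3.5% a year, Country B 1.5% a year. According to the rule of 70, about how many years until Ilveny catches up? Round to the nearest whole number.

The growth-rate gap is 3.5% − 1.5% = 2 percentage points.
So the ratio between them halves every 70/2 ≈ 35.00 years.
An 11.4× gap takes log₂(11.4) ≈ 3.51 halvings to close: 3.51 × 35.00 ≈ 123 years.

about 123 years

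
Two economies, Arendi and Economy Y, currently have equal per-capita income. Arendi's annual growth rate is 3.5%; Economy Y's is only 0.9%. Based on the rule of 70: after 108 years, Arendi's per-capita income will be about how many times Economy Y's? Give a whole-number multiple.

Rate gap = 3.5% − 0.9% = 2.6 points.
The ratio doubles every 70/2.6 ≈ 26.92 years.
108/26.92 ≈ 4.01 doublings → ratio ≈ 2^4.01 ≈ 16.

16 times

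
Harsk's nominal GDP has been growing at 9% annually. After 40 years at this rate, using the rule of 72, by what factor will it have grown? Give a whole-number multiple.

32 times

Doubling time ≈ 72/9 = 8.00 years.
40/8.00 ≈ 5 doublings, so about 2^5 = 32×.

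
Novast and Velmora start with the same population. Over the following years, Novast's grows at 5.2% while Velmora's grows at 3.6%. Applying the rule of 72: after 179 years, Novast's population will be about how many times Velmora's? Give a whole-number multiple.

approximately 16 times

Rate gap = 5.2% − 3.6% = 1.6 points.
The ratio doubles every 72/1.6 ≈ 45.00 years.
179/45.00 ≈ 3.98 doublings → ratio ≈ 2^3.98 ≈ 16.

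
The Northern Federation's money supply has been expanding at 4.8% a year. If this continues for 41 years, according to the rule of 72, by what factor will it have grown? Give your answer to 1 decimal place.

Doubling time ≈ 72/4.8 = 15.00 years.
41 years / 15.00 ≈ 2.73 doublings → factor 2^2.73 ≈ 6.6.

about 6.6 times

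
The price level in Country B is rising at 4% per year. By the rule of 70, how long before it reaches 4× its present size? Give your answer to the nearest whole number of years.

One doubling takes 70/4 = 17.50 years.
4 = 2^2, so 2 doublings → 35 years.

around 35 years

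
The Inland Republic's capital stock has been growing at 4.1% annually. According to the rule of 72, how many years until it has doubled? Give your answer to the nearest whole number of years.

about 18 years

Doubling time ≈ 72 / 4.1 = 17.56 years.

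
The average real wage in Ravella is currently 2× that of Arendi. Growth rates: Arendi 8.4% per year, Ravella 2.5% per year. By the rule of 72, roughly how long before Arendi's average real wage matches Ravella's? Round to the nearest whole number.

12 years

What matters is the difference: 5.9 pp.
Rule of 72 on the gap: the ratio halves every 72/5.9 ≈ 12.20 years.
A 2× gap closes after 1 halving: 1 × 12.20 ≈ 12 years.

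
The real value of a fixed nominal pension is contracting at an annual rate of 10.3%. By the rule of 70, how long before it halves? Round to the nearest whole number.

Falling at 10.3%, it halves about every 70/10.3 = 6.80 years.

approximately 7 years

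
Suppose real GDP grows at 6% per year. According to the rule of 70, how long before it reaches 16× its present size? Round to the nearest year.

At 6% it doubles every 70/6 ≈ 11.67 years.
16× is 4 doublings, so 4 × 11.67 ≈ 47 years.

47 years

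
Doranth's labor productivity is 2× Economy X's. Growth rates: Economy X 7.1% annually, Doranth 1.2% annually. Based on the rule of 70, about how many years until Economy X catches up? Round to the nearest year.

What matters is the difference: 5.9 pp.
Rule of 70 on the gap: the ratio halves every 70/5.9 ≈ 11.86 years.
A 2× gap closes after 1 halving: 1 × 11.86 ≈ 12 years.

around 12 years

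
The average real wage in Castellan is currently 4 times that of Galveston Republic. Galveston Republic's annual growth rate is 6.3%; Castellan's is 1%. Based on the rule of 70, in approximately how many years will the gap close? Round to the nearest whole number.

approximately 26 years

Galveston Republic gains on Castellan at 6.3% − 1% = 5.3 points a year.
At that relative rate the gap halves every 70/5.3 ≈ 13.21 years.
A 4 times gap closes after 2 halvings: 2 × 13.21 ≈ 26 years.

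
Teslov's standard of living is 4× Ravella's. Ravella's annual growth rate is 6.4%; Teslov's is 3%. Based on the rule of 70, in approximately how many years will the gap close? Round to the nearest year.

The growth-rate gap is 6.4% − 3% = 3.4 percentage points.
So the ratio between them halves every 70/3.4 ≈ 20.59 years.
A 4× gap closes after 2 halvings: 2 × 20.59 ≈ 41 years.

≈ 41 years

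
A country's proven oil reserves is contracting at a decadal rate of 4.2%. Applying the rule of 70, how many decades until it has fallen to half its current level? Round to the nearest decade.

roughly 17 decades

The rule works in reverse for decay: 70/4.2 ≈ 16.67 decades to halve.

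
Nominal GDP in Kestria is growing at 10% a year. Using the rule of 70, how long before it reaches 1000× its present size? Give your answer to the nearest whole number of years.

70 years

Doubling time ≈ 70/10 = 7.00 years.
1000× is log₂ 1000 ≈ 9.97 doublings, so ≈ 9.97 × 7.00 = 70 years.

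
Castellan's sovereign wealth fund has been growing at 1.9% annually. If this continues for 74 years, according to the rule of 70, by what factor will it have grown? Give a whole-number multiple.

At 1.9% one doubling takes ≈ 36.84 years; 74 years is 2 of them, so ×4.

about 4 times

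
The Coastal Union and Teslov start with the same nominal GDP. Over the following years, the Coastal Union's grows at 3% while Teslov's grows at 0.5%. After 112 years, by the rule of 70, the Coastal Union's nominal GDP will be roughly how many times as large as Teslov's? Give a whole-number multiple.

the Coastal Union pulls ahead at 2.5 pp per year, so the ratio doubles every 70/2.5 ≈ 28.00 years.
In 112 years that's 4.00 doublings: 2^4.00 ≈ 16.

16 times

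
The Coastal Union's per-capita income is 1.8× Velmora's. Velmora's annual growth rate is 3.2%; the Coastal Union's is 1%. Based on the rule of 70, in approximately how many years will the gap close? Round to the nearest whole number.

around 27 years

What matters is the difference: 2.2 pp.
Rule of 70 on the gap: the ratio halves every 70/2.2 ≈ 31.82 years.
A 1.8× gap takes log₂(1.8) ≈ 0.85 halvings to close: 0.85 × 31.82 ≈ 27 years.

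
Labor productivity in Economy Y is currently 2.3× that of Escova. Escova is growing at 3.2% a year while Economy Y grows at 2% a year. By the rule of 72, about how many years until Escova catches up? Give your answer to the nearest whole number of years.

Escova gains on Economy Y at 3.2% − 2% = 1.2 points a year.
At that relative rate the gap halves every 72/1.2 ≈ 60.00 years.
A 2.3× gap takes log₂(2.3) ≈ 1.20 halvings to close: 1.20 × 60.00 ≈ 72 years.

roughly 72 years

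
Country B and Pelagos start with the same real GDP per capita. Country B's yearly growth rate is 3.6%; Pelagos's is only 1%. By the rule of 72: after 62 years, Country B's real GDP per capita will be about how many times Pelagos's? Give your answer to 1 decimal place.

4.7 times

Rate gap = 3.6% − 1% = 2.6 points.
The ratio doubles every 72/2.6 ≈ 27.69 years.
62/27.69 ≈ 2.24 doublings → ratio ≈ 2^2.24 ≈ 4.7.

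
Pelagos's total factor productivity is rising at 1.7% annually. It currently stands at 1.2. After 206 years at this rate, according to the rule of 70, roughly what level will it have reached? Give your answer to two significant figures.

about 38

It doubles every 70/1.7 ≈ 41.18 years, so 206 years is 5.00 doublings.
2^5.00 ≈ 32.00; 1.2 × 32.00 ≈ 38.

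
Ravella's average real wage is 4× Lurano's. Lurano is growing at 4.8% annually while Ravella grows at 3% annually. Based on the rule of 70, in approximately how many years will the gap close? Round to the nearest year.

78 years

Lurano gains on Ravella at 4.8% − 3% = 1.8 points a year.
At that relative rate the gap halves every 70/1.8 ≈ 38.89 years.
A 4× gap closes after 2 halvings: 2 × 38.89 ≈ 78 years.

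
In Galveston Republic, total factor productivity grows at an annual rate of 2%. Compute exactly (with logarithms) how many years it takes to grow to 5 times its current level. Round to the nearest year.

t = ln(5) / ln(1 + 0.02) = 1.6094 / 0.019803 ≈ 81.27.
≈ 81 years.

81 years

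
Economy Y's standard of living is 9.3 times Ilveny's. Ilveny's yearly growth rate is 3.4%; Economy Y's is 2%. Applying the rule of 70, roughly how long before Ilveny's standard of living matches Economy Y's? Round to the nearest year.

Ilveny gains on Economy Y at 3.4% − 2% = 1.4 points a year.
At that relative rate the gap halves every 70/1.4 ≈ 50.00 years.
A 9.3 times gap takes log₂(9.3) ≈ 3.22 halvings to close: 3.22 × 50.00 ≈ 161 years.

roughly 161 years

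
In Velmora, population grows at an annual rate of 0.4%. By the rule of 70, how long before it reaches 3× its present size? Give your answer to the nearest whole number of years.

At 0.4% it doubles every 70/0.4 ≈ 175.00 years.
3× is log₂ 3 ≈ 1.58 doublings, so ≈ 1.58 × 175.00 = 277 years.

around 277 years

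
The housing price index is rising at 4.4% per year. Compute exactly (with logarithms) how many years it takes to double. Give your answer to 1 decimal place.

t = ln(2) / ln(1 + 0.044) = 0.6931 / 0.043059 ≈ 16.10.

16.1 years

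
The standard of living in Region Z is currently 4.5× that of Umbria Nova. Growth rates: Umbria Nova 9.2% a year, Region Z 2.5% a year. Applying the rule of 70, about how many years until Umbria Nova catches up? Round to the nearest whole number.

roughly 23 years

Umbria Nova gains on Region Z at 9.2% − 2.5% = 6.7 points a year.
At that relative rate the gap halves every 70/6.7 ≈ 10.45 years.
A 4.5× gap takes log₂(4.5) ≈ 2.17 halvings to close: 2.17 × 10.45 ≈ 23 years.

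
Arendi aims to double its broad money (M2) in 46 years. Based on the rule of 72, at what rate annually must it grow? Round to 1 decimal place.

72 / 46 ≈ 1.57, so about 1.6% annually.

≈ 1.6%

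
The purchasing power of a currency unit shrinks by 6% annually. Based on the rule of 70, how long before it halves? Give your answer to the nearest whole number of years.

Halving time ≈ 70 / 6 = 11.67 → 12 years.

roughly 12 years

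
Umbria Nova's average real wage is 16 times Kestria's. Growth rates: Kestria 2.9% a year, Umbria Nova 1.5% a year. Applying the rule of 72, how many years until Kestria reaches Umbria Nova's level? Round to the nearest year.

The growth-rate gap is 2.9% − 1.5% = 1.4 percentage points.
So the ratio between them halves every 72/1.4 ≈ 51.43 years.
A 16 times gap closes after 4 halvings: 4 × 51.43 ≈ 206 years.

approximately 206 years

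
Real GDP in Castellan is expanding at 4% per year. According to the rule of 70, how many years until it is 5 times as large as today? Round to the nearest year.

Doubling time ≈ 70/4 = 17.50 years.
5× is log₂ 5 ≈ 2.32 doublings, so ≈ 2.32 × 17.50 = 41 years.

41 years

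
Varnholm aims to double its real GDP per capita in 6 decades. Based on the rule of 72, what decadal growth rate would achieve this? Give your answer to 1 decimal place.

approximately 12.0% per decade

72 / 6 ≈ 12.00, so about 12.0% per decade.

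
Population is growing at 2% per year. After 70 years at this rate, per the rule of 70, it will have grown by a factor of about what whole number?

around 4 times

At 2% one doubling takes ≈ 35.00 years; 70 years is 2 of them, so ×4.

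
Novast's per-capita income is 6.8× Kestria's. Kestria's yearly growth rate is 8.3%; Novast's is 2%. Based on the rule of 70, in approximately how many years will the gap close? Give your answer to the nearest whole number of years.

The growth-rate gap is 8.3% − 2% = 6.3 percentage points.
So the ratio between them halves every 70/6.3 ≈ 11.11 years.
A 6.8× gap takes log₂(6.8) ≈ 2.77 halvings to close: 2.77 × 11.11 ≈ 31 years.

≈ 31 years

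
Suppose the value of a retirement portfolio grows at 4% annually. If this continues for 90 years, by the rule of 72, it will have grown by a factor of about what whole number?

32 times

At 4% one doubling takes ≈ 18.00 years; 90 years is 5 of them, so ×32.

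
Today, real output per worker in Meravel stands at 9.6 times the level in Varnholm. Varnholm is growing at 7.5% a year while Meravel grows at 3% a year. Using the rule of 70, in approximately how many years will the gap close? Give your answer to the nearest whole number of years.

≈ 51 years

What matters is the difference: 4.5 pp.
Rule of 70 on the gap: the ratio halves every 70/4.5 ≈ 15.56 years.
A 9.6 times gap takes log₂(9.6) ≈ 3.26 halvings to close: 3.26 × 15.56 ≈ 51 years.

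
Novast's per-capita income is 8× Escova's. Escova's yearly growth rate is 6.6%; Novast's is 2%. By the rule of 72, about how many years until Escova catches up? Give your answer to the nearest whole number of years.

Escova gains on Novast at 6.6% − 2% = 4.6 points a year.
At that relative rate the gap halves every 72/4.6 ≈ 15.65 years.
An 8× gap closes after 3 halvings: 3 × 15.65 ≈ 47 years.

approximately 47 years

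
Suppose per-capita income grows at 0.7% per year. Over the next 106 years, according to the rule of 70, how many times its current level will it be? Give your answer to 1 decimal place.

roughly 2.1 times

Doubles every ≈ 100.00 years (70/0.7).
106 years is 1.06 doublings; 2^1.06 ≈ 2.1×.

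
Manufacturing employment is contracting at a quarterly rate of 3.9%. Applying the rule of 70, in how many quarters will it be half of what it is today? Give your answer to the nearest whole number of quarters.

The rule works in reverse for decay: 70/3.9 ≈ 17.95 quarters to halve.

18 quarters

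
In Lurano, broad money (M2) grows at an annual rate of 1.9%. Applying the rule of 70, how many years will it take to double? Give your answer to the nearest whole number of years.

Doubling time ≈ 70 / 1.9 = 36.84 years.

approximately 37 years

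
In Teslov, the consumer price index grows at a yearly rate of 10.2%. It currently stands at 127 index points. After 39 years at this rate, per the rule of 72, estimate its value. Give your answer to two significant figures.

approximately 5800 index points

Doubling time ≈ 72/10.2 = 7.06 years.
39 years is 39/7.06 ≈ 5.52 doublings, a factor of 2^5.52 ≈ 45.89.
127 × 45.89 ≈ 5800 index points.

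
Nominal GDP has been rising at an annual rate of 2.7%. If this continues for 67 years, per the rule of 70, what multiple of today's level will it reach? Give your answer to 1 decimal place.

6.0 times

Doubles every ≈ 25.93 years (70/2.7).
67 years is 2.58 doublings; 2^2.58 ≈ 6.0×.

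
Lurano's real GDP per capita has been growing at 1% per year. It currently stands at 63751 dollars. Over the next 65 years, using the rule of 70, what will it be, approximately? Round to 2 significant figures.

approximately 120000 dollars

Doubling time ≈ 70/1 = 70.00 years.
65 years is 65/70.00 ≈ 0.93 doublings, a factor of 2^0.93 ≈ 1.91.
63751 × 1.91 ≈ 120000 dollars.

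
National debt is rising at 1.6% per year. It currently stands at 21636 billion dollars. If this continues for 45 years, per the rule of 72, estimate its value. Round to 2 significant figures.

43000 billion dollars

Doubling time ≈ 72/1.6 = 45.00 years.
45 years is 45/45.00 ≈ 1.00 doublings, a factor of 2^1.00 ≈ 2.00.
21636 × 2.00 ≈ 43000 billion dollars.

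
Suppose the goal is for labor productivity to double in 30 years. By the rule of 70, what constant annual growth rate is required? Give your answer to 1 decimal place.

70 / 30 ≈ 2.33, so about 2.3% a year.

about 2.3% a year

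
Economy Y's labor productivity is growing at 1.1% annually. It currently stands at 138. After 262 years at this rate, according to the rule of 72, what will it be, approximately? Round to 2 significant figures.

Doubling time ≈ 72/1.1 = 65.45 years.
262 years is 262/65.45 ≈ 4.00 doublings, a factor of 2^4.00 ≈ 16.00.
138 × 16.00 ≈ 2200.

around 2200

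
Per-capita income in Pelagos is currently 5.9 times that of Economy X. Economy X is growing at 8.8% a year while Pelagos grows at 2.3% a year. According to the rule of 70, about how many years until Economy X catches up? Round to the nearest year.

around 28 years

The growth-rate gap is 8.8% − 2.3% = 6.5 percentage points.
So the ratio between them halves every 70/6.5 ≈ 10.77 years.
A 5.9 times gap takes log₂(5.9) ≈ 2.56 halvings to close: 2.56 × 10.77 ≈ 28 years.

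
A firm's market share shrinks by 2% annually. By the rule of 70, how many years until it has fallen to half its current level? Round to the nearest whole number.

The rule works in reverse for decay: 70/2 ≈ 35.00 years to halve.

35 years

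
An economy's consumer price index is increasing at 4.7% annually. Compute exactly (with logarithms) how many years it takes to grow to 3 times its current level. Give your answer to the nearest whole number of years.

24 years

t = ln(3) / ln(1 + 0.047) = 1.0986 / 0.045929 ≈ 23.92.
≈ 24 years.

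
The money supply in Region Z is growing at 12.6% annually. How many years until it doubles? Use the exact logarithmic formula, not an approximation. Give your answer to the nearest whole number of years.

t = ln(2) / ln(1 + 0.126) = 0.6931 / 0.118672 ≈ 5.84.
≈ 6 years.

6 years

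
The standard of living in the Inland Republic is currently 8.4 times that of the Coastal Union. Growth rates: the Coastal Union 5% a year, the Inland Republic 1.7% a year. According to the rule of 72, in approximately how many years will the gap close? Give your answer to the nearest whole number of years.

the Coastal Union gains on the Inland Republic at 5% − 1.7% = 3.3 points a year.
At that relative rate the gap halves every 72/3.3 ≈ 21.82 years.
An 8.4 times gap takes log₂(8.4) ≈ 3.07 halvings to close: 3.07 × 21.82 ≈ 67 years.

around 67 years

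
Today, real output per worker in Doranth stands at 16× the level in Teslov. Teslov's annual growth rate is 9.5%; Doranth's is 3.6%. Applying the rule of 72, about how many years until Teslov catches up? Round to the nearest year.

roughly 49 years

What matters is the difference: 5.9 pp.
Rule of 72 on the gap: the ratio halves every 72/5.9 ≈ 12.20 years.
A 16× gap closes after 4 halvings: 4 × 12.20 ≈ 49 years.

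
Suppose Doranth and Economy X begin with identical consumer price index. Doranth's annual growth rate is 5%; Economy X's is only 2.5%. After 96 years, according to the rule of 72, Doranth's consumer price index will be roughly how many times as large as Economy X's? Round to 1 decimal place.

roughly 10.1 times

Doranth pulls ahead at 2.5 pp per year, so the ratio doubles every 72/2.5 ≈ 28.80 years.
In 96 years that's 3.33 doublings: 2^3.33 ≈ 10.1.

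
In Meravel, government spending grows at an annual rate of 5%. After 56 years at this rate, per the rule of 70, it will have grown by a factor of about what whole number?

70/5 ≈ 14.00 years per doubling.
56 years fits 4 doublings: 2^4 = 16.

around 16 times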